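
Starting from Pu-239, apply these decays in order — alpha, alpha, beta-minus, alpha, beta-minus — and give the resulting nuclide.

Start: (A, Z) = (239, 94).
After α: (235, 92).
After α: (231, 90).
After β⁻: (231, 91).
After α: (227, 89).
After β⁻: (227, 90).
Z = 90 is thorium.

Th-227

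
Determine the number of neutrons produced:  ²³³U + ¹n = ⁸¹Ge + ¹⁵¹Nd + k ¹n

Conserve mass number: 234 = 81 + 151 + k, so k = 234 − 232 = 2.
Check atomic number: 92 = 32 + 60 + 0 = 92. ✓

2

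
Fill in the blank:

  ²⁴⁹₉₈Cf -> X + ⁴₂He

Conserve mass number: 249 = A + 4, so A = 245.
Conserve atomic number: 98 = Z + 2, so Z = 96.
Z = 96 is curium, so the species is ²⁴⁵₉₆Cm.

Cm-245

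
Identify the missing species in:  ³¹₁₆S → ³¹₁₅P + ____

positron

Conserve mass number: 31 = 31 + A, so A = 0.
Conserve atomic number: 16 = 15 + Z, so Z = 1.
A = 0 and Z = 1 is ⁰₁e — a positron.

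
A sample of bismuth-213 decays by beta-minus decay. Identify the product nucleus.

Po-213

Beta-minus decay: mass number changes by +0, atomic number by +1.
A: 213 = 213; Z: 83 + 1 = 84.
Z = 84 is polonium, so the daughter is polonium-213.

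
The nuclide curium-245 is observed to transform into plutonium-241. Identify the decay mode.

alpha decay

ΔA = 241 − 245 = -4; ΔZ = 94 − 96 = -2.
A drops by 4 and Z drops by 2 — the signature of alpha emission.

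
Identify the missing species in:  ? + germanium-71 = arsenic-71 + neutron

Conserve mass number: A + 71 = 71 + 1, so A = 1.
Conserve atomic number: Z + 32 = 33 + 0, so Z = 1.
A = 1 and Z = 1 is hydrogen-1 — a proton.

proton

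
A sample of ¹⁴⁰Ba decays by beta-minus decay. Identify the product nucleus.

La-140

Beta-minus decay: mass number changes by +0, atomic number by +1.
A: 140 = 140; Z: 56 + 1 = 57.
Z = 57 is lanthanum, so the daughter is ¹⁴⁰La.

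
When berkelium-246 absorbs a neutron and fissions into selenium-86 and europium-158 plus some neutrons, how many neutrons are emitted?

Conserve mass number: 247 = 86 + 158 + k, so k = 247 − 244 = 3.
Check atomic number: 97 = 34 + 63 + 0 = 97. ✓

3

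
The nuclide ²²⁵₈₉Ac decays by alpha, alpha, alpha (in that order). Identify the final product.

Bi-213

Start: (A, Z) = (225, 89).
After α: (221, 87).
After α: (217, 85).
After α: (213, 83).
Z = 83 is bismuth.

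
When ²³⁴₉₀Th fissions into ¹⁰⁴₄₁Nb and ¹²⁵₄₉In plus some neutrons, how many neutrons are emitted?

5

Conserve mass number: 234 = 104 + 125 + k, so k = 234 − 229 = 5.
Check atomic number: 90 = 41 + 49 + 0 = 90. ✓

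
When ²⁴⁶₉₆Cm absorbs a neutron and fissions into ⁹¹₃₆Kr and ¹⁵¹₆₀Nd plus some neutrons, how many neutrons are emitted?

5

Conserve mass number: 247 = 91 + 151 + k, so k = 247 − 242 = 5.
Check atomic number: 96 = 36 + 60 + 0 = 96. ✓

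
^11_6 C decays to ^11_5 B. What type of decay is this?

beta-plus decay or electron capture

ΔA = 11 − 11 = 0; ΔZ = 5 − 6 = -1.
A is unchanged and Z drops by 1 — a proton has become a neutron (β⁺ emission or electron capture).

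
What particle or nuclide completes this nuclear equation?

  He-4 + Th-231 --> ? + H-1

Conserve mass number: 4 + 231 = A + 1, so A = 234.
Conserve atomic number: 2 + 90 = Z + 1, so Z = 91.
Z = 91 is protactinium, so the species is Pa-234.

Pa-234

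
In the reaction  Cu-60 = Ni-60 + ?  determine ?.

positron

Conserve mass number: 60 = 60 + A, so A = 0.
Conserve atomic number: 29 = 28 + Z, so Z = 1.
A = 0 and Z = 1 is e⁺ — a positron.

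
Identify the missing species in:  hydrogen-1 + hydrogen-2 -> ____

He-3

Conserve mass number: 1 + 2 = A, so A = 3.
Conserve atomic number: 1 + 1 = Z, so Z = 2.
Z = 2 is helium, so the species is helium-3.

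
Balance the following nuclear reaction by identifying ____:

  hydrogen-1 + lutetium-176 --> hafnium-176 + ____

Conserve mass number: 1 + 176 = 176 + A, so A = 1.
Conserve atomic number: 1 + 71 = 72 + Z, so Z = 0.
A = 1 and Z = 0 is neutron — a neutron.

neutron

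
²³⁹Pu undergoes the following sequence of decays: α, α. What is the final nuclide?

Th-231

Start: (A, Z) = (239, 94).
After α: (235, 92).
After α: (231, 90).
Z = 90 is thorium.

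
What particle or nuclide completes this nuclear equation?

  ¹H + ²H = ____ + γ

He-3

Conserve mass number: 1 + 2 = A + 0, so A = 3.
Conserve atomic number: 1 + 1 = Z + 0, so Z = 2.
Z = 2 is helium, so the species is ³He.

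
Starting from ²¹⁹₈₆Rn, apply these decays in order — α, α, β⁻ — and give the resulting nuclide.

Start: (A, Z) = (219, 86).
After α: (215, 84).
After α: (211, 82).
After β⁻: (211, 83).
Z = 83 is bismuth.

Bi-211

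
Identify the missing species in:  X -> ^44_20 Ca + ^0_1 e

Sc-44

Conserve mass number: A = 44 + 0, so A = 44.
Conserve atomic number: Z = 20 + 1, so Z = 21.
Z = 21 is scandium, so the species is ^44_21 Sc.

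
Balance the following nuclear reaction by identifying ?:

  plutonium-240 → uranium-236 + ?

alpha particle

Conserve mass number: 240 = 236 + A, so A = 4.
Conserve atomic number: 94 = 92 + Z, so Z = 2.
A = 4 and Z = 2 is helium-4 — an alpha particle.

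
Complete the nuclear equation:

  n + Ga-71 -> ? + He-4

Conserve mass number: 1 + 71 = A + 4, so A = 68.
Conserve atomic number: 0 + 31 = Z + 2, so Z = 29.
Z = 29 is copper, so the species is Cu-68.

Cu-68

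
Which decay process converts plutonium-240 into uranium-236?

alpha decay

ΔA = 236 − 240 = -4; ΔZ = 92 − 94 = -2.
A drops by 4 and Z drops by 2 — the signature of alpha emission.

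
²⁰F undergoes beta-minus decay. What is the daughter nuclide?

Beta-minus decay: mass number changes by +0, atomic number by +1.
A: 20 = 20; Z: 9 + 1 = 10.
Z = 10 is neon, so the daughter is ²⁰Ne.

Ne-20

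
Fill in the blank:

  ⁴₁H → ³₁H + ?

Conserve mass number: 4 = 3 + A, so A = 1.
Conserve atomic number: 1 = 1 + Z, so Z = 0.
A = 1 and Z = 0 is ¹₀n — a neutron.

neutron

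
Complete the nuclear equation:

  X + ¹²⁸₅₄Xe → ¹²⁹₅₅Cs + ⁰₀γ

Conserve mass number: A + 128 = 129 + 0, so A = 1.
Conserve atomic number: Z + 54 = 55 + 0, so Z = 1.
A = 1 and Z = 1 is ¹₁H — a proton.

proton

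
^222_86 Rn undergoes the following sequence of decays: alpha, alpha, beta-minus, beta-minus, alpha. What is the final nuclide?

Pb-210

Start: (A, Z) = (222, 86).
After α: (218, 84).
After α: (214, 82).
After β⁻: (214, 83).
After β⁻: (214, 84).
After α: (210, 82).
Z = 82 is lead.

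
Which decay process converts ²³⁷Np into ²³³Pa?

ΔA = 233 − 237 = -4; ΔZ = 91 − 93 = -2.
A drops by 4 and Z drops by 2 — the signature of alpha emission.

alpha decay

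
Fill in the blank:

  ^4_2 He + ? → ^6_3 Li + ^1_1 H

Conserve mass number: 4 + A = 6 + 1, so A = 3.
Conserve atomic number: 2 + Z = 3 + 1, so Z = 2.
Z = 2 is helium, so the species is ^3_2 He.

He-3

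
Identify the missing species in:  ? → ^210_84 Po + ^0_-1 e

Conserve mass number: A = 210 + 0, so A = 210.
Conserve atomic number: Z = 84 − 1, so Z = 83.
Z = 83 is bismuth, so the species is ^210_83 Bi.

Bi-210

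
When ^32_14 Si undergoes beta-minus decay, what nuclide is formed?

P-32

Beta-minus decay: mass number changes by +0, atomic number by +1.
A: 32 = 32; Z: 14 + 1 = 15.
Z = 15 is phosphorus, so the daughter is ^32_15 P.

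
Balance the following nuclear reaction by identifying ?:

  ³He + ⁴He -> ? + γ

Be-7

Conserve mass number: 3 + 4 = A + 0, so A = 7.
Conserve atomic number: 2 + 2 = Z + 0, so Z = 4.
Z = 4 is beryllium, so the species is ⁷Be.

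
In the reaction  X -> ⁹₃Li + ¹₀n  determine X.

Li-10

Conserve mass number: A = 9 + 1, so A = 10.
Conserve atomic number: Z = 3 + 0, so Z = 3.
Z = 3 is lithium, so the species is ¹⁰₃Li.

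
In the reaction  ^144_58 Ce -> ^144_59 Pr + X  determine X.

Conserve mass number: 144 = 144 + A, so A = 0.
Conserve atomic number: 58 = 59 + Z, so Z = -1.
A = 0 and Z = -1 is ^0_-1 e — a beta-minus particle.

beta-minus particle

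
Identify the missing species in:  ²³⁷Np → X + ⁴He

Pa-233

Conserve mass number: 237 = A + 4, so A = 233.
Conserve atomic number: 93 = Z + 2, so Z = 91.
Z = 91 is protactinium, so the species is ²³³Pa.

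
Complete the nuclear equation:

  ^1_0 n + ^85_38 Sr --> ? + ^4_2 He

Conserve mass number: 1 + 85 = A + 4, so A = 82.
Conserve atomic number: 0 + 38 = Z + 2, so Z = 36.
Z = 36 is krypton, so the species is ^82_36 Kr.

Kr-82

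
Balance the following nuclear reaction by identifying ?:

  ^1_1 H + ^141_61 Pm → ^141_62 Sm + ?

neutron

Conserve mass number: 1 + 141 = 141 + A, so A = 1.
Conserve atomic number: 1 + 61 = 62 + Z, so Z = 0.
A = 1 and Z = 0 is ^1_0 n — a neutron.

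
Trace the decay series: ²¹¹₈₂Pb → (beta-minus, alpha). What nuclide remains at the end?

Tl-207

Start: (A, Z) = (211, 82).
After β⁻: (211, 83).
After α: (207, 81).
Z = 81 is thallium.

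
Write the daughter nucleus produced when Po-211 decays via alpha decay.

Alpha decay: mass number changes by -4, atomic number by -2.
A: 211 − 4 = 207; Z: 84 − 2 = 82.
Z = 82 is lead, so the daughter is Pb-207.

Pb-207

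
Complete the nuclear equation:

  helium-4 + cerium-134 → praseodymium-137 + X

Conserve mass number: 4 + 134 = 137 + A, so A = 1.
Conserve atomic number: 2 + 58 = 59 + Z, so Z = 1.
A = 1 and Z = 1 is hydrogen-1 — a proton.

proton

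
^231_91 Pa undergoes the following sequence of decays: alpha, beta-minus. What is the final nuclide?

Start: (A, Z) = (231, 91).
After α: (227, 89).
After β⁻: (227, 90).
Z = 90 is thorium.

Th-227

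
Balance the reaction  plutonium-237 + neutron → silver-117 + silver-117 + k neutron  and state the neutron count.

Conserve mass number: 238 = 117 + 117 + k, so k = 238 − 234 = 4.
Check atomic number: 94 = 47 + 47 + 0 = 94. ✓

4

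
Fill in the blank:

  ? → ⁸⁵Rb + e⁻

Kr-85

Conserve mass number: A = 85 + 0, so A = 85.
Conserve atomic number: Z = 37 − 1, so Z = 36.
Z = 36 is krypton, so the species is ⁸⁵Kr.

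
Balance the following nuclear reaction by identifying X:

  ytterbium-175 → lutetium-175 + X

Conserve mass number: 175 = 175 + A, so A = 0.
Conserve atomic number: 70 = 71 + Z, so Z = -1.
A = 0 and Z = -1 is e⁻ — a beta-minus particle.

beta-minus particle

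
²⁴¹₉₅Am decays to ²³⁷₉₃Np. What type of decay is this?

alpha decay

ΔA = 237 − 241 = -4; ΔZ = 93 − 95 = -2.
A drops by 4 and Z drops by 2 — the signature of alpha emission.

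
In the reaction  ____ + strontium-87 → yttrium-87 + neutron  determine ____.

Conserve mass number: A + 87 = 87 + 1, so A = 1.
Conserve atomic number: Z + 38 = 39 + 0, so Z = 1.
A = 1 and Z = 1 is hydrogen-1 — a proton.

proton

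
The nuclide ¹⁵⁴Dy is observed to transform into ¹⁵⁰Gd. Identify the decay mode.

ΔA = 150 − 154 = -4; ΔZ = 64 − 66 = -2.
A drops by 4 and Z drops by 2 — the signature of alpha emission.

alpha decay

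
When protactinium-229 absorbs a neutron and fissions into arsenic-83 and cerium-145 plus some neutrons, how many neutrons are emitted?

2

Conserve mass number: 230 = 83 + 145 + k, so k = 230 − 228 = 2.
Check atomic number: 91 = 33 + 58 + 0 = 91. ✓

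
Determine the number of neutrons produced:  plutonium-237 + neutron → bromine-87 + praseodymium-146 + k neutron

Conserve mass number: 238 = 87 + 146 + k, so k = 238 − 233 = 5.
Check atomic number: 94 = 35 + 59 + 0 = 94. ✓

5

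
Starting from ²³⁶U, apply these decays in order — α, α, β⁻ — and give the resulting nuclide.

Start: (A, Z) = (236, 92).
After α: (232, 90).
After α: (228, 88).
After β⁻: (228, 89).
Z = 89 is actinium.

Ac-228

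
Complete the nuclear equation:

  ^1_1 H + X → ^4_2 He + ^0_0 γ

triton

Conserve mass number: 1 + A = 4 + 0, so A = 3.
Conserve atomic number: 1 + Z = 2 + 0, so Z = 1.
A = 3 and Z = 1 is ^3_1 H — a triton.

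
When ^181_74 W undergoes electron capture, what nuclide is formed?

Electron capture: mass number changes by +0, atomic number by -1.
A: 181 = 181; Z: 74 − 1 = 73.
Z = 73 is tantalum, so the daughter is ^181_73 Ta.

Ta-181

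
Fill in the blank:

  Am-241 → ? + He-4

Conserve mass number: 241 = A + 4, so A = 237.
Conserve atomic number: 95 = Z + 2, so Z = 93.
Z = 93 is neptunium, so the species is Np-237.

Np-237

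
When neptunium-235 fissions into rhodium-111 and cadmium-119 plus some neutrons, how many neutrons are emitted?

Conserve mass number: 235 = 111 + 119 + k, so k = 235 − 230 = 5.
Check atomic number: 93 = 45 + 48 + 0 = 93. ✓

5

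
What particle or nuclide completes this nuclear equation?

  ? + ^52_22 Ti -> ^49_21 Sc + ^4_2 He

Conserve mass number: A + 52 = 49 + 4, so A = 1.
Conserve atomic number: Z + 22 = 21 + 2, so Z = 1.
A = 1 and Z = 1 is ^1_1 H — a proton.

proton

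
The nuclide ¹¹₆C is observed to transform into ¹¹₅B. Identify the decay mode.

ΔA = 11 − 11 = 0; ΔZ = 5 − 6 = -1.
A is unchanged and Z drops by 1 — a proton has become a neutron (β⁺ emission or electron capture).

beta-plus decay or electron capture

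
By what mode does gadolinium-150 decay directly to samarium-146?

ΔA = 146 − 150 = -4; ΔZ = 62 − 64 = -2.
A drops by 4 and Z drops by 2 — the signature of alpha emission.

alpha decay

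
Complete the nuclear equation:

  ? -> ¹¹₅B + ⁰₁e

Conserve mass number: A = 11 + 0, so A = 11.
Conserve atomic number: Z = 5 + 1, so Z = 6.
Z = 6 is carbon, so the species is ¹¹₆C.

C-11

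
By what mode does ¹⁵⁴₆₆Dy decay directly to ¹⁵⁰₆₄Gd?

alpha decay

ΔA = 150 − 154 = -4; ΔZ = 64 − 66 = -2.
A drops by 4 and Z drops by 2 — the signature of alpha emission.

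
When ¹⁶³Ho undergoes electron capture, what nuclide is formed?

Electron capture: mass number changes by +0, atomic number by -1.
A: 163 = 163; Z: 67 − 1 = 66.
Z = 66 is dysprosium, so the daughter is ¹⁶³Dy.

Dy-163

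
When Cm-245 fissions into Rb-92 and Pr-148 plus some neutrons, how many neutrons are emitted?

Conserve mass number: 245 = 92 + 148 + k, so k = 245 − 240 = 5.
Check atomic number: 96 = 37 + 59 + 0 = 96. ✓

5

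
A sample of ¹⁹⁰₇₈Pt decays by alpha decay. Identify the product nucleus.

Alpha decay: mass number changes by -4, atomic number by -2.
A: 190 − 4 = 186; Z: 78 − 2 = 76.
Z = 76 is osmium, so the daughter is ¹⁸⁶₇₆Os.

Os-186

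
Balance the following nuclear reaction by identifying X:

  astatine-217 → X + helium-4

Conserve mass number: 217 = A + 4, so A = 213.
Conserve atomic number: 85 = Z + 2, so Z = 83.
Z = 83 is bismuth, so the species is bismuth-213.

Bi-213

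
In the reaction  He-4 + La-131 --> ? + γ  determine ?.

Conserve mass number: 4 + 131 = A + 0, so A = 135.
Conserve atomic number: 2 + 57 = Z + 0, so Z = 59.
Z = 59 is praseodymium, so the species is Pr-135.

Pr-135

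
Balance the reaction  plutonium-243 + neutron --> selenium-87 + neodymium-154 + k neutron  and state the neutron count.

Conserve mass number: 244 = 87 + 154 + k, so k = 244 − 241 = 3.
Check atomic number: 94 = 34 + 60 + 0 = 94. ✓

3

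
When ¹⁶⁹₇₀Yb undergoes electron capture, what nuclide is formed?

Tm-169

Electron capture: mass number changes by +0, atomic number by -1.
A: 169 = 169; Z: 70 − 1 = 69.
Z = 69 is thulium, so the daughter is ¹⁶⁹₆₉Tm.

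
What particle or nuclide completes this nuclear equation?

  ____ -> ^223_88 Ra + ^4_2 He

Th-227

Conserve mass number: A = 223 + 4, so A = 227.
Conserve atomic number: Z = 88 + 2, so Z = 90.
Z = 90 is thorium, so the species is ^227_90 Th.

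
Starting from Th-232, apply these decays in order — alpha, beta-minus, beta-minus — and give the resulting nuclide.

Th-228

Start: (A, Z) = (232, 90).
After α: (228, 88).
After β⁻: (228, 89).
After β⁻: (228, 90).
Z = 90 is thorium.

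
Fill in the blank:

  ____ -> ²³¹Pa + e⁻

Conserve mass number: A = 231 + 0, so A = 231.
Conserve atomic number: Z = 91 − 1, so Z = 90.
Z = 90 is thorium, so the species is ²³¹Th.

Th-231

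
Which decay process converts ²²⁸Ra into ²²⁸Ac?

ΔA = 228 − 228 = 0; ΔZ = 89 − 88 = +1.
A is unchanged and Z rises by 1 — a neutron has become a proton (β⁻ decay).

beta-minus decay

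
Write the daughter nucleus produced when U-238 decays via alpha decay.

Alpha decay: mass number changes by -4, atomic number by -2.
A: 238 − 4 = 234; Z: 92 − 2 = 90.
Z = 90 is thorium, so the daughter is Th-234.

Th-234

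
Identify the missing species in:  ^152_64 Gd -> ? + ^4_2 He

Conserve mass number: 152 = A + 4, so A = 148.
Conserve atomic number: 64 = Z + 2, so Z = 62.
Z = 62 is samarium, so the species is ^148_62 Sm.

Sm-148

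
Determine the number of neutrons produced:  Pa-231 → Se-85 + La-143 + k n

Conserve mass number: 231 = 85 + 143 + k, so k = 231 − 228 = 3.
Check atomic number: 91 = 34 + 57 + 0 = 91. ✓

3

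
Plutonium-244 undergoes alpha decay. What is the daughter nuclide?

Alpha decay: mass number changes by -4, atomic number by -2.
A: 244 − 4 = 240; Z: 94 − 2 = 92.
Z = 92 is uranium, so the daughter is uranium-240.

U-240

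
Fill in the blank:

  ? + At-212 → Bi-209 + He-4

neutron

Conserve mass number: A + 212 = 209 + 4, so A = 1.
Conserve atomic number: Z + 85 = 83 + 2, so Z = 0.
A = 1 and Z = 0 is n — a neutron.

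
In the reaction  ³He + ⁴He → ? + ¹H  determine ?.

Li-6

Conserve mass number: 3 + 4 = A + 1, so A = 6.
Conserve atomic number: 2 + 2 = Z + 1, so Z = 3.
Z = 3 is lithium, so the species is ⁶Li.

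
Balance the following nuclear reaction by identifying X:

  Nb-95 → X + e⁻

Conserve mass number: 95 = A + 0, so A = 95.
Conserve atomic number: 41 = Z − 1, so Z = 42.
Z = 42 is molybdenum, so the species is Mo-95.

Mo-95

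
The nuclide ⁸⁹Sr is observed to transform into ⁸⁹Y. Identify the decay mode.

ΔA = 89 − 89 = 0; ΔZ = 39 − 38 = +1.
A is unchanged and Z rises by 1 — a neutron has become a proton (β⁻ decay).

beta-minus decay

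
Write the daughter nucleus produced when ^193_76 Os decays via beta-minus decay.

Ir-193

Beta-minus decay: mass number changes by +0, atomic number by +1.
A: 193 = 193; Z: 76 + 1 = 77.
Z = 77 is iridium, so the daughter is ^193_77 Ir.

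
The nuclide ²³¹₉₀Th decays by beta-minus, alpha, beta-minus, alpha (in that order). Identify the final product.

Ra-223

Start: (A, Z) = (231, 90).
After β⁻: (231, 91).
After α: (227, 89).
After β⁻: (227, 90).
After α: (223, 88).
Z = 88 is radium.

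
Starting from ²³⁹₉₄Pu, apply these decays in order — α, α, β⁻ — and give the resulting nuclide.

Pa-231

Start: (A, Z) = (239, 94).
After α: (235, 92).
After α: (231, 90).
After β⁻: (231, 91).
Z = 91 is protactinium.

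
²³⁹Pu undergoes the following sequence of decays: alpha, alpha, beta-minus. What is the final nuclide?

Pa-231

Start: (A, Z) = (239, 94).
After α: (235, 92).
After α: (231, 90).
After β⁻: (231, 91).
Z = 91 is protactinium.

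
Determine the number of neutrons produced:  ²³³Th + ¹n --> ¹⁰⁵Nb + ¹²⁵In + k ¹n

4

Conserve mass number: 234 = 105 + 125 + k, so k = 234 − 230 = 4.
Check atomic number: 90 = 41 + 49 + 0 = 90. ✓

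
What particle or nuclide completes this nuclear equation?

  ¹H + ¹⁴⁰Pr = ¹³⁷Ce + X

Conserve mass number: 1 + 140 = 137 + A, so A = 4.
Conserve atomic number: 1 + 59 = 58 + Z, so Z = 2.
A = 4 and Z = 2 is ⁴He — an alpha particle.

alpha particle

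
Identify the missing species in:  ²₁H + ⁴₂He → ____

Conserve mass number: 2 + 4 = A, so A = 6.
Conserve atomic number: 1 + 2 = Z, so Z = 3.
Z = 3 is lithium, so the species is ⁶₃Li.

Li-6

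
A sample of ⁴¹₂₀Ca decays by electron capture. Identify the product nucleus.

Electron capture: mass number changes by +0, atomic number by -1.
A: 41 = 41; Z: 20 − 1 = 19.
Z = 19 is potassium, so the daughter is ⁴¹₁₉K.

K-41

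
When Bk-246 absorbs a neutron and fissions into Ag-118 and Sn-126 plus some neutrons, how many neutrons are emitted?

Conserve mass number: 247 = 118 + 126 + k, so k = 247 − 244 = 3.
Check atomic number: 97 = 47 + 50 + 0 = 97. ✓

3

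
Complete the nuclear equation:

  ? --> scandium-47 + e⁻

Conserve mass number: A = 47 + 0, so A = 47.
Conserve atomic number: Z = 21 − 1, so Z = 20.
Z = 20 is calcium, so the species is calcium-47.

Ca-47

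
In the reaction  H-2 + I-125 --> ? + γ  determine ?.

Xe-127

Conserve mass number: 2 + 125 = A + 0, so A = 127.
Conserve atomic number: 1 + 53 = Z + 0, so Z = 54.
Z = 54 is xenon, so the species is Xe-127.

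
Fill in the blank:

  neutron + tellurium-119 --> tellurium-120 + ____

Conserve mass number: 1 + 119 = 120 + A, so A = 0.
Conserve atomic number: 0 + 52 = 52 + Z, so Z = 0.
A = 0 and Z = 0 is γ — a gamma ray.

gamma ray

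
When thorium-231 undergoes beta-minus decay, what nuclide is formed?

Beta-minus decay: mass number changes by +0, atomic number by +1.
A: 231 = 231; Z: 90 + 1 = 91.
Z = 91 is protactinium, so the daughter is protactinium-231.

Pa-231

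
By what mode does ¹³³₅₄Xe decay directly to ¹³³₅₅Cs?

beta-minus decay

ΔA = 133 − 133 = 0; ΔZ = 55 − 54 = +1.
A is unchanged and Z rises by 1 — a neutron has become a proton (β⁻ decay).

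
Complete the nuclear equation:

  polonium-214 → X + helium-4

Pb-210

Conserve mass number: 214 = A + 4, so A = 210.
Conserve atomic number: 84 = Z + 2, so Z = 82.
Z = 82 is lead, so the species is lead-210.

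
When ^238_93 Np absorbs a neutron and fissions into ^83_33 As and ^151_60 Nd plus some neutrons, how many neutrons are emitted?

5

Conserve mass number: 239 = 83 + 151 + k, so k = 239 − 234 = 5.
Check atomic number: 93 = 33 + 60 + 0 = 93. ✓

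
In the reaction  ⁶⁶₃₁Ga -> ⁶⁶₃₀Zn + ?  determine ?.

Conserve mass number: 66 = 66 + A, so A = 0.
Conserve atomic number: 31 = 30 + Z, so Z = 1.
A = 0 and Z = 1 is ⁰₁e — a positron.

positron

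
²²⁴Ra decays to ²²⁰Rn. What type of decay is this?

alpha decay

ΔA = 220 − 224 = -4; ΔZ = 86 − 88 = -2.
A drops by 4 and Z drops by 2 — the signature of alpha emission.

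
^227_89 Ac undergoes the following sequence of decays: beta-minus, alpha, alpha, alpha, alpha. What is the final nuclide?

Start: (A, Z) = (227, 89).
After β⁻: (227, 90).
After α: (223, 88).
After α: (219, 86).
After α: (215, 84).
After α: (211, 82).
Z = 82 is lead.

Pb-211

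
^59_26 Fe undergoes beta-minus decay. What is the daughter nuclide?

Beta-minus decay: mass number changes by +0, atomic number by +1.
A: 59 = 59; Z: 26 + 1 = 27.
Z = 27 is cobalt, so the daughter is ^59_27 Co.

Co-59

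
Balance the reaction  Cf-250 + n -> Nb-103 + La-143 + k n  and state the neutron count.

5

Conserve mass number: 251 = 103 + 143 + k, so k = 251 − 246 = 5.
Check atomic number: 98 = 41 + 57 + 0 = 98. ✓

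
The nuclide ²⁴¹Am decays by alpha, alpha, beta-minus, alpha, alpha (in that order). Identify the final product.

Start: (A, Z) = (241, 95).
After α: (237, 93).
After α: (233, 91).
After β⁻: (233, 92).
After α: (229, 90).
After α: (225, 88).
Z = 88 is radium.

Ra-225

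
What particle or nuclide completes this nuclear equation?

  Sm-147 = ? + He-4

Nd-143

Conserve mass number: 147 = A + 4, so A = 143.
Conserve atomic number: 62 = Z + 2, so Z = 60.
Z = 60 is neodymium, so the species is Nd-143.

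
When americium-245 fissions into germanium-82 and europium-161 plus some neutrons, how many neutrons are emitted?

Conserve mass number: 245 = 82 + 161 + k, so k = 245 − 243 = 2.
Check atomic number: 95 = 32 + 63 + 0 = 95. ✓

2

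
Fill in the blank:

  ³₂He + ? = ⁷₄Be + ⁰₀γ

alpha particle

Conserve mass number: 3 + A = 7 + 0, so A = 4.
Conserve atomic number: 2 + Z = 4 + 0, so Z = 2.
A = 4 and Z = 2 is ⁴₂He — an alpha particle.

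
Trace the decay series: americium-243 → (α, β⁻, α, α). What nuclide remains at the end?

Th-231

Start: (A, Z) = (243, 95).
After α: (239, 93).
After β⁻: (239, 94).
After α: (235, 92).
After α: (231, 90).
Z = 90 is thorium.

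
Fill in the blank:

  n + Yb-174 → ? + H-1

Conserve mass number: 1 + 174 = A + 1, so A = 174.
Conserve atomic number: 0 + 70 = Z + 1, so Z = 69.
Z = 69 is thulium, so the species is Tm-174.

Tm-174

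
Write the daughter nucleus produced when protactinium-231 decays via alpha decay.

Alpha decay: mass number changes by -4, atomic number by -2.
A: 231 − 4 = 227; Z: 91 − 2 = 89.
Z = 89 is actinium, so the daughter is actinium-227.

Ac-227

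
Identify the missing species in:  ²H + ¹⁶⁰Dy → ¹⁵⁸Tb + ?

Conserve mass number: 2 + 160 = 158 + A, so A = 4.
Conserve atomic number: 1 + 66 = 65 + Z, so Z = 2.
A = 4 and Z = 2 is ⁴He — an alpha particle.

alpha particle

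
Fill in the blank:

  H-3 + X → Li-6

He-3

Conserve mass number: 3 + A = 6, so A = 3.
Conserve atomic number: 1 + Z = 3, so Z = 2.
Z = 2 is helium, so the species is He-3.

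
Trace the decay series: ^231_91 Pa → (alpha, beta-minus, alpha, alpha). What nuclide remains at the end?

Start: (A, Z) = (231, 91).
After α: (227, 89).
After β⁻: (227, 90).
After α: (223, 88).
After α: (219, 86).
Z = 86 is radon.

Rn-219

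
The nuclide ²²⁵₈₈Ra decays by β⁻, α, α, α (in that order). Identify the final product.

Bi-213

Start: (A, Z) = (225, 88).
After β⁻: (225, 89).
After α: (221, 87).
After α: (217, 85).
After α: (213, 83).
Z = 83 is bismuth.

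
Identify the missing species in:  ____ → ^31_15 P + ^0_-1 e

Si-31

Conserve mass number: A = 31 + 0, so A = 31.
Conserve atomic number: Z = 15 − 1, so Z = 14.
Z = 14 is silicon, so the species is ^31_14 Si.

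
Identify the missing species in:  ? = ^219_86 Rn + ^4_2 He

Ra-223

Conserve mass number: A = 219 + 4, so A = 223.
Conserve atomic number: Z = 86 + 2, so Z = 88.
Z = 88 is radium, so the species is ^223_88 Ra.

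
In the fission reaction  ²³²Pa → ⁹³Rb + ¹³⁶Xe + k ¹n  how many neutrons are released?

3

Conserve mass number: 232 = 93 + 136 + k, so k = 232 − 229 = 3.
Check atomic number: 91 = 37 + 54 + 0 = 91. ✓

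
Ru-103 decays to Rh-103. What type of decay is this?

beta-minus decay

ΔA = 103 − 103 = 0; ΔZ = 45 − 44 = +1.
A is unchanged and Z rises by 1 — a neutron has become a proton (β⁻ decay).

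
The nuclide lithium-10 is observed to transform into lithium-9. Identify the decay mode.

ΔA = 9 − 10 = -1; ΔZ = 3 − 3 = +0.
A drops by 1 with Z unchanged — a neutron was emitted.

neutron emission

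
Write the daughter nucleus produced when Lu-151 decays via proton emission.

Yb-150

Proton emission: mass number changes by -1, atomic number by -1.
A: 151 − 1 = 150; Z: 71 − 1 = 70.
Z = 70 is ytterbium, so the daughter is Yb-150.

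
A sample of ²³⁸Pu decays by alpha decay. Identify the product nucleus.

Alpha decay: mass number changes by -4, atomic number by -2.
A: 238 − 4 = 234; Z: 94 − 2 = 92.
Z = 92 is uranium, so the daughter is ²³⁴U.

U-234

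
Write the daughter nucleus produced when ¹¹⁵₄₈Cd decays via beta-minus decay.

In-115

Beta-minus decay: mass number changes by +0, atomic number by +1.
A: 115 = 115; Z: 48 + 1 = 49.
Z = 49 is indium, so the daughter is ¹¹⁵₄₉In.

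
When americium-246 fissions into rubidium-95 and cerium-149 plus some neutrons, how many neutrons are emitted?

2

Conserve mass number: 246 = 95 + 149 + k, so k = 246 − 244 = 2.
Check atomic number: 95 = 37 + 58 + 0 = 95. ✓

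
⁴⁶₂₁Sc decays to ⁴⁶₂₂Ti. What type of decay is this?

ΔA = 46 − 46 = 0; ΔZ = 22 − 21 = +1.
A is unchanged and Z rises by 1 — a neutron has become a proton (β⁻ decay).

beta-minus decay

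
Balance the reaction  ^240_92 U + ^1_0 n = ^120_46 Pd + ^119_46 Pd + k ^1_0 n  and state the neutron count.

Conserve mass number: 241 = 120 + 119 + k, so k = 241 − 239 = 2.
Check atomic number: 92 = 46 + 46 + 0 = 92. ✓

2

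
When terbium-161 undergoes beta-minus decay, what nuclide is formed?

Beta-minus decay: mass number changes by +0, atomic number by +1.
A: 161 = 161; Z: 65 + 1 = 66.
Z = 66 is dysprosium, so the daughter is dysprosium-161.

Dy-161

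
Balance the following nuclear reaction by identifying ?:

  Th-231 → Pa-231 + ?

beta-minus particle

Conserve mass number: 231 = 231 + A, so A = 0.
Conserve atomic number: 90 = 91 + Z, so Z = -1.
A = 0 and Z = -1 is e⁻ — a beta-minus particle.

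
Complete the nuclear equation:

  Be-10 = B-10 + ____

Conserve mass number: 10 = 10 + A, so A = 0.
Conserve atomic number: 4 = 5 + Z, so Z = -1.
A = 0 and Z = -1 is e⁻ — a beta-minus particle.

beta-minus particle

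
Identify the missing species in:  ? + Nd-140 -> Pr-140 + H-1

Conserve mass number: A + 140 = 140 + 1, so A = 1.
Conserve atomic number: Z + 60 = 59 + 1, so Z = 0.
A = 1 and Z = 0 is n — a neutron.

neutron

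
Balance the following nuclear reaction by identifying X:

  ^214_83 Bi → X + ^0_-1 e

Conserve mass number: 214 = A + 0, so A = 214.
Conserve atomic number: 83 = Z − 1, so Z = 84.
Z = 84 is polonium, so the species is ^214_84 Po.

Po-214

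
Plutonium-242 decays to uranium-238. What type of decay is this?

alpha decay

ΔA = 238 − 242 = -4; ΔZ = 92 − 94 = -2.
A drops by 4 and Z drops by 2 — the signature of alpha emission.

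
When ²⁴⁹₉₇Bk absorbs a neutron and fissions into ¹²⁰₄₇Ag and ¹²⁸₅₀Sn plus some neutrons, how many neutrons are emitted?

Conserve mass number: 250 = 120 + 128 + k, so k = 250 − 248 = 2.
Check atomic number: 97 = 47 + 50 + 0 = 97. ✓

2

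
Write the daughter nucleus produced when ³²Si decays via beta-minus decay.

P-32

Beta-minus decay: mass number changes by +0, atomic number by +1.
A: 32 = 32; Z: 14 + 1 = 15.
Z = 15 is phosphorus, so the daughter is ³²P.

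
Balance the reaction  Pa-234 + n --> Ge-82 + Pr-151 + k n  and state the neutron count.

2

Conserve mass number: 235 = 82 + 151 + k, so k = 235 − 233 = 2.
Check atomic number: 91 = 32 + 59 + 0 = 91. ✓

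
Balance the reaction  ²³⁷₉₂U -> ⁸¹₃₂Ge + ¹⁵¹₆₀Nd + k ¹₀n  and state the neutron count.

5

Conserve mass number: 237 = 81 + 151 + k, so k = 237 − 232 = 5.
Check atomic number: 92 = 32 + 60 + 0 = 92. ✓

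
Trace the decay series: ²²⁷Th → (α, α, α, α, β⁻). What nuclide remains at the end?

Bi-211

Start: (A, Z) = (227, 90).
After α: (223, 88).
After α: (219, 86).
After α: (215, 84).
After α: (211, 82).
After β⁻: (211, 83).
Z = 83 is bismuth.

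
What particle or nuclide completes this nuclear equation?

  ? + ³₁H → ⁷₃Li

Conserve mass number: A + 3 = 7, so A = 4.
Conserve atomic number: Z + 1 = 3, so Z = 2.
A = 4 and Z = 2 is ⁴₂He — an alpha particle.

alpha particle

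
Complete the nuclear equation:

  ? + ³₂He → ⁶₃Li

Conserve mass number: A + 3 = 6, so A = 3.
Conserve atomic number: Z + 2 = 3, so Z = 1.
A = 3 and Z = 1 is ³₁H — a triton.

triton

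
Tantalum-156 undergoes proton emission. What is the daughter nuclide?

Hf-155

Proton emission: mass number changes by -1, atomic number by -1.
A: 156 − 1 = 155; Z: 73 − 1 = 72.
Z = 72 is hafnium, so the daughter is hafnium-155.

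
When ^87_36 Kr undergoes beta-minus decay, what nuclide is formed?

Beta-minus decay: mass number changes by +0, atomic number by +1.
A: 87 = 87; Z: 36 + 1 = 37.
Z = 37 is rubidium, so the daughter is ^87_37 Rb.

Rb-87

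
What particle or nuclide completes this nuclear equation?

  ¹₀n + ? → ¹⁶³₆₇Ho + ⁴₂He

Tm-166

Conserve mass number: 1 + A = 163 + 4, so A = 166.
Conserve atomic number: 0 + Z = 67 + 2, so Z = 69.
Z = 69 is thulium, so the species is ¹⁶⁶₆₉Tm.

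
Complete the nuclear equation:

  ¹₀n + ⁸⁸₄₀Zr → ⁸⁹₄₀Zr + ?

gamma ray

Conserve mass number: 1 + 88 = 89 + A, so A = 0.
Conserve atomic number: 0 + 40 = 40 + Z, so Z = 0.
A = 0 and Z = 0 is ⁰₀γ — a gamma ray.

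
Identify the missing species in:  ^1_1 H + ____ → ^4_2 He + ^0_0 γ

Conserve mass number: 1 + A = 4 + 0, so A = 3.
Conserve atomic number: 1 + Z = 2 + 0, so Z = 1.
A = 3 and Z = 1 is ^3_1 H — a triton.

triton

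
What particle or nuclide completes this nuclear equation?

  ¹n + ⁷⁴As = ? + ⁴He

Ga-71

Conserve mass number: 1 + 74 = A + 4, so A = 71.
Conserve atomic number: 0 + 33 = Z + 2, so Z = 31.
Z = 31 is gallium, so the species is ⁷¹Ga.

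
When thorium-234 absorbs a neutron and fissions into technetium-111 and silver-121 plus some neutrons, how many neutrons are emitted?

Conserve mass number: 235 = 111 + 121 + k, so k = 235 − 232 = 3.
Check atomic number: 90 = 43 + 47 + 0 = 90. ✓

3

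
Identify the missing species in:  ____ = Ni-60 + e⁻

Co-60

Conserve mass number: A = 60 + 0, so A = 60.
Conserve atomic number: Z = 28 − 1, so Z = 27.
Z = 27 is cobalt, so the species is Co-60.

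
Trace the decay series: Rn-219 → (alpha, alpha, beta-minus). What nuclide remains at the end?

Bi-211

Start: (A, Z) = (219, 86).
After α: (215, 84).
After α: (211, 82).
After β⁻: (211, 83).
Z = 83 is bismuth.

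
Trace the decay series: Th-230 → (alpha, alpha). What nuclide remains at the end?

Start: (A, Z) = (230, 90).
After α: (226, 88).
After α: (222, 86).
Z = 86 is radon.

Rn-222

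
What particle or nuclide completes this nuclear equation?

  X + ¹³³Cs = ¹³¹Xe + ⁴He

Conserve mass number: A + 133 = 131 + 4, so A = 2.
Conserve atomic number: Z + 55 = 54 + 2, so Z = 1.
A = 2 and Z = 1 is ²H — a deuteron.

deuteron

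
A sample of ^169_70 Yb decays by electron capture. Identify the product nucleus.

Electron capture: mass number changes by +0, atomic number by -1.
A: 169 = 169; Z: 70 − 1 = 69.
Z = 69 is thulium, so the daughter is ^169_69 Tm.

Tm-169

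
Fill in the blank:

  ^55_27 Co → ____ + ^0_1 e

Fe-55

Conserve mass number: 55 = A + 0, so A = 55.
Conserve atomic number: 27 = Z + 1, so Z = 26.
Z = 26 is iron, so the species is ^55_26 Fe.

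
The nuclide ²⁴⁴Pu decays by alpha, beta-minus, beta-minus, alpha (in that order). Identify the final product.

Start: (A, Z) = (244, 94).
After α: (240, 92).
After β⁻: (240, 93).
After β⁻: (240, 94).
After α: (236, 92).
Z = 92 is uranium.

U-236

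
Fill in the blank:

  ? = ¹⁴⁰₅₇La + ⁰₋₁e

Conserve mass number: A = 140 + 0, so A = 140.
Conserve atomic number: Z = 57 − 1, so Z = 56.
Z = 56 is barium, so the species is ¹⁴⁰₅₆Ba.

Ba-140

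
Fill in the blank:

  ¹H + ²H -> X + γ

Conserve mass number: 1 + 2 = A + 0, so A = 3.
Conserve atomic number: 1 + 1 = Z + 0, so Z = 2.
Z = 2 is helium, so the species is ³He.

He-3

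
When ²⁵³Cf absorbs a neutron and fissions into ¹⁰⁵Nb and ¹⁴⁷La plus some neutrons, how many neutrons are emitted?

2

Conserve mass number: 254 = 105 + 147 + k, so k = 254 − 252 = 2.
Check atomic number: 98 = 41 + 57 + 0 = 98. ✓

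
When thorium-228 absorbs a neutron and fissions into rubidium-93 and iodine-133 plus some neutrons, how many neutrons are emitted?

3

Conserve mass number: 229 = 93 + 133 + k, so k = 229 − 226 = 3.
Check atomic number: 90 = 37 + 53 + 0 = 90. ✓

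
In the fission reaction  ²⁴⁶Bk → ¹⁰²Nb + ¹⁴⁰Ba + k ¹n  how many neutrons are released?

4

Conserve mass number: 246 = 102 + 140 + k, so k = 246 − 242 = 4.
Check atomic number: 97 = 41 + 56 + 0 = 97. ✓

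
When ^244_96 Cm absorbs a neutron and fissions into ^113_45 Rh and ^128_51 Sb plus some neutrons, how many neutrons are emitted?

4

Conserve mass number: 245 = 113 + 128 + k, so k = 245 − 241 = 4.
Check atomic number: 96 = 45 + 51 + 0 = 96. ✓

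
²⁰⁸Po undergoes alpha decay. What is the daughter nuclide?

Pb-204

Alpha decay: mass number changes by -4, atomic number by -2.
A: 208 − 4 = 204; Z: 84 − 2 = 82.
Z = 82 is lead, so the daughter is ²⁰⁴Pb.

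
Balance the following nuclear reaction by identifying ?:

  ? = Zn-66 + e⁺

Ga-66

Conserve mass number: A = 66 + 0, so A = 66.
Conserve atomic number: Z = 30 + 1, so Z = 31.
Z = 31 is gallium, so the species is Ga-66.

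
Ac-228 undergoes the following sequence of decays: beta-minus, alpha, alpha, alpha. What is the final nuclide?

Start: (A, Z) = (228, 89).
After β⁻: (228, 90).
After α: (224, 88).
After α: (220, 86).
After α: (216, 84).
Z = 84 is polonium.

Po-216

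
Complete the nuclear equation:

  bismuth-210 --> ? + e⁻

Conserve mass number: 210 = A + 0, so A = 210.
Conserve atomic number: 83 = Z − 1, so Z = 84.
Z = 84 is polonium, so the species is polonium-210.

Po-210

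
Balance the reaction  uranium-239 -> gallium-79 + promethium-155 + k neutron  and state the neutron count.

Conserve mass number: 239 = 79 + 155 + k, so k = 239 − 234 = 5.
Check atomic number: 92 = 31 + 61 + 0 = 92. ✓

5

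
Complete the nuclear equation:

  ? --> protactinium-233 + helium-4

Np-237

Conserve mass number: A = 233 + 4, so A = 237.
Conserve atomic number: Z = 91 + 2, so Z = 93.
Z = 93 is neptunium, so the species is neptunium-237.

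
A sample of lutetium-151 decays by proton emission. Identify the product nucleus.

Proton emission: mass number changes by -1, atomic number by -1.
A: 151 − 1 = 150; Z: 71 − 1 = 70.
Z = 70 is ytterbium, so the daughter is ytterbium-150.

Yb-150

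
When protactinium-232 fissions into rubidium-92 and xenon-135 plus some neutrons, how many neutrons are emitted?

5

Conserve mass number: 232 = 92 + 135 + k, so k = 232 − 227 = 5.
Check atomic number: 91 = 37 + 54 + 0 = 91. ✓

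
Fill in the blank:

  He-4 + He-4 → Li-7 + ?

proton

Conserve mass number: 4 + 4 = 7 + A, so A = 1.
Conserve atomic number: 2 + 2 = 3 + Z, so Z = 1.
A = 1 and Z = 1 is H-1 — a proton.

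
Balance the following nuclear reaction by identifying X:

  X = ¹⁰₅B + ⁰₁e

C-10

Conserve mass number: A = 10 + 0, so A = 10.
Conserve atomic number: Z = 5 + 1, so Z = 6.
Z = 6 is carbon, so the species is ¹⁰₆C.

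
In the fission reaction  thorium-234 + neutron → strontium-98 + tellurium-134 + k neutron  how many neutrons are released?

Conserve mass number: 235 = 98 + 134 + k, so k = 235 − 232 = 3.
Check atomic number: 90 = 38 + 52 + 0 = 90. ✓

3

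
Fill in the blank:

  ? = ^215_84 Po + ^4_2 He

Conserve mass number: A = 215 + 4, so A = 219.
Conserve atomic number: Z = 84 + 2, so Z = 86.
Z = 86 is radon, so the species is ^219_86 Rn.

Rn-219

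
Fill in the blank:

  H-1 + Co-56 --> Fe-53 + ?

alpha particle

Conserve mass number: 1 + 56 = 53 + A, so A = 4.
Conserve atomic number: 1 + 27 = 26 + Z, so Z = 2.
A = 4 and Z = 2 is He-4 — an alpha particle.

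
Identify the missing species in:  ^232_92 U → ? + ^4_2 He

Conserve mass number: 232 = A + 4, so A = 228.
Conserve atomic number: 92 = Z + 2, so Z = 90.
Z = 90 is thorium, so the species is ^228_90 Th.

Th-228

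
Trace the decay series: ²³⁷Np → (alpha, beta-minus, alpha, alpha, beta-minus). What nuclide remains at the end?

Start: (A, Z) = (237, 93).
After α: (233, 91).
After β⁻: (233, 92).
After α: (229, 90).
After α: (225, 88).
After β⁻: (225, 89).
Z = 89 is actinium.

Ac-225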